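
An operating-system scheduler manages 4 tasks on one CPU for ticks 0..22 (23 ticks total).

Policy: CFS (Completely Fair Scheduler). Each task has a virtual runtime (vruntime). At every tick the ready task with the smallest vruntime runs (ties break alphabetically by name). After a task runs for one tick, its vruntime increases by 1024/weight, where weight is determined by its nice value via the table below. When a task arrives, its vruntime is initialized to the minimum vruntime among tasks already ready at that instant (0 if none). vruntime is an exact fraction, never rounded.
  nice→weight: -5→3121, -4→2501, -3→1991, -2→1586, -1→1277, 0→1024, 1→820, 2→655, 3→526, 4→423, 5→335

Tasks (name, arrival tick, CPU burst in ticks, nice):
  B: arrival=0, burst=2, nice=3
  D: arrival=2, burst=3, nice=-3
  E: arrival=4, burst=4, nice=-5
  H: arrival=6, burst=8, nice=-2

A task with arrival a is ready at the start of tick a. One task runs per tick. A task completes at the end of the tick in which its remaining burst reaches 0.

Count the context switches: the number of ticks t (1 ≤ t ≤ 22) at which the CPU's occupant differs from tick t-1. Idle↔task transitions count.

t=0: vr[B=0] → run B
t=1: vr[B=512/263] → run B
t=2: vr[D=0] → run D
t=3: vr[D=1024/1991] → run D
t=4: vr[D=2048/1991 E=2048/1991] → run D
t=5: vr[E=2048/1991] → run E
t=6: vr[E=8430592/6213911 H=8430592/6213911] → run E
t=7: vr[E=10469376/6213911 H=8430592/6213911] → run H
t=8: vr[E=10469376/6213911 H=9866981888/4927631423] → run E
t=9: vr[E=12508160/6213911 H=9866981888/4927631423] → run H
t=10: vr[E=12508160/6213911 H=13048504320/4927631423] → run E
t=11: vr[H=13048504320/4927631423] → run H
t=12: vr[H=16230026752/4927631423] → run H
t=13: vr[H=19411549184/4927631423] → run H
t=14: vr[H=22593071616/4927631423] → run H
t=15: vr[H=25774594048/4927631423] → run H
t=16: vr[H=28956116480/4927631423] → run H
t=17: (idle)
t=18: (idle)
t=19: (idle)
t=20: (idle)
t=21: (idle)
t=22: (idle)

context switches = 8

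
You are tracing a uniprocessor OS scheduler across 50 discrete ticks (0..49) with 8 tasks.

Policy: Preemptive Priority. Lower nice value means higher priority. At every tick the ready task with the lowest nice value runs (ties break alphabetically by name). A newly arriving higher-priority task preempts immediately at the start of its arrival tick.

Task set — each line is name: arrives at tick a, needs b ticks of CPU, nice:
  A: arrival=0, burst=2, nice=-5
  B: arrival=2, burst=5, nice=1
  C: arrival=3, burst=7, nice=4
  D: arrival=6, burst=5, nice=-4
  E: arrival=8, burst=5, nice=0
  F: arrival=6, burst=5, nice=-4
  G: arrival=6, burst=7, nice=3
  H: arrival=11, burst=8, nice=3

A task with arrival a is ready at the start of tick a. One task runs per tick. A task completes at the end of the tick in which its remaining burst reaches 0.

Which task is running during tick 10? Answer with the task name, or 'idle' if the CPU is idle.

t=0: ready={A} → run A
t=1: ready={A} → run A
t=2: ready={B} → run B
t=3: ready={B,C} → run B
t=4: ready={B,C} → run B
t=5: ready={B,C} → run B
t=6: ready={B,C,D,F,G} → run D
t=7: ready={B,C,D,F,G} → run D
t=8: ready={B,C,D,E,F,G} → run D
t=9: ready={B,C,D,E,F,G} → run D
t=10: ready={B,C,D,E,F,G} → run D
t=11: ready={B,C,E,F,G,H} → run F
t=12: ready={B,C,E,F,G,H} → run F
t=13: ready={B,C,E,F,G,H} → run F
t=14: ready={B,C,E,F,G,H} → run F
t=15: ready={B,C,E,F,G,H} → run F
t=16: ready={B,C,E,G,H} → run E
t=17: ready={B,C,E,G,H} → run E
t=18: ready={B,C,E,G,H} → run E
t=19: ready={B,C,E,G,H} → run E
t=20: ready={B,C,E,G,H} → run E
t=21: ready={B,C,G,H} → run B
t=22: ready={C,G,H} → run G
t=23: ready={C,G,H} → run G
t=24: ready={C,G,H} → run G
t=25: ready={C,G,H} → run G
t=26: ready={C,G,H} → run G
t=27: ready={C,G,H} → run G
t=28: ready={C,G,H} → run G
t=29: ready={C,H} → run H
t=30: ready={C,H} → run H
t=31: ready={C,H} → run H
t=32: ready={C,H} → run H
t=33: ready={C,H} → run H
t=34: ready={C,H} → run H
t=35: ready={C,H} → run H
t=36: ready={C,H} → run H
t=37: ready={C} → run C
t=38: ready={C} → run C
t=39: ready={C} → run C
t=40: ready={C} → run C
t=41: ready={C} → run C
t=42: ready={C} → run C
t=43: ready={C} → run C
t=44: (idle)
t=45: (idle)
t=46: (idle)
t=47: (idle)
t=48: (idle)
t=49: (idle)

running at tick 10 = D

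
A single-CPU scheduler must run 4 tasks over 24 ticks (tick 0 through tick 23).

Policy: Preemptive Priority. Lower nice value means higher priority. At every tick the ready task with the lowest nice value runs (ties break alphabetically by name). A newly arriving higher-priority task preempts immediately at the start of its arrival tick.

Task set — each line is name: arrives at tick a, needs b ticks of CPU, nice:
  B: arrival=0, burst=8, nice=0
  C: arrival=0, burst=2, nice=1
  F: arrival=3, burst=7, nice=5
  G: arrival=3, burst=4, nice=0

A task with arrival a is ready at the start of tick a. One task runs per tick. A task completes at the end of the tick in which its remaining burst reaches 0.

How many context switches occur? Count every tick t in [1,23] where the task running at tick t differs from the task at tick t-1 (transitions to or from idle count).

t=0: ready={B,C} → run B
t=1: ready={B,C} → run B
t=2: ready={B,C} → run B
t=3: ready={B,C,F,G} → run B
t=4: ready={B,C,F,G} → run B
t=5: ready={B,C,F,G} → run B
t=6: ready={B,C,F,G} → run B
t=7: ready={B,C,F,G} → run B
t=8: ready={C,F,G} → run G
t=9: ready={C,F,G} → run G
t=10: ready={C,F,G} → run G
t=11: ready={C,F,G} → run G
t=12: ready={C,F} → run C
t=13: ready={C,F} → run C
t=14: ready={F} → run F
t=15: ready={F} → run F
t=16: ready={F} → run F
t=17: ready={F} → run F
t=18: ready={F} → run F
t=19: ready={F} → run F
t=20: ready={F} → run F
t=21: (idle)
t=22: (idle)
t=23: (idle)

context switches = 4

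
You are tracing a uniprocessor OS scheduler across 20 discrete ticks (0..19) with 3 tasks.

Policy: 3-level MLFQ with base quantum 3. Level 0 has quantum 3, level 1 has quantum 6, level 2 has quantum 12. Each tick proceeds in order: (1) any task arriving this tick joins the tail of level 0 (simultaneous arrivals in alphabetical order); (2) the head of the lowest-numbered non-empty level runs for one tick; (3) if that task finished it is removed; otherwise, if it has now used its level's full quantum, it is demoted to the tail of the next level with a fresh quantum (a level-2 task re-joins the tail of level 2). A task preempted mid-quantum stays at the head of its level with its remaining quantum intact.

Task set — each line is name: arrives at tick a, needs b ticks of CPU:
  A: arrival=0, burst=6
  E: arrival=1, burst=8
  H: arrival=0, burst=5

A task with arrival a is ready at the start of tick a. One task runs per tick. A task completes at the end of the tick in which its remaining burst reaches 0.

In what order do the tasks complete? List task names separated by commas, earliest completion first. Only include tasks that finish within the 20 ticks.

completion order = A, H, E

t=0: L0/L1/L2 = AH/-/- → run A
t=1: L0/L1/L2 = AHE/-/- → run A
t=2: L0/L1/L2 = AHE/-/- → run A
t=3: L0/L1/L2 = HE/A/- → run H
t=4: L0/L1/L2 = HE/A/- → run H
t=5: L0/L1/L2 = HE/A/- → run H
t=6: L0/L1/L2 = E/AH/- → run E
t=7: L0/L1/L2 = E/AH/- → run E
t=8: L0/L1/L2 = E/AH/- → run E
t=9: L0/L1/L2 = -/AHE/- → run A
t=10: L0/L1/L2 = -/AHE/- → run A
t=11: L0/L1/L2 = -/AHE/- → run A
t=12: L0/L1/L2 = -/HE/- → run H
t=13: L0/L1/L2 = -/HE/- → run H
t=14: L0/L1/L2 = -/E/- → run E
t=15: L0/L1/L2 = -/E/- → run E
t=16: L0/L1/L2 = -/E/- → run E
t=17: L0/L1/L2 = -/E/- → run E
t=18: L0/L1/L2 = -/E/- → run E
t=19: (idle)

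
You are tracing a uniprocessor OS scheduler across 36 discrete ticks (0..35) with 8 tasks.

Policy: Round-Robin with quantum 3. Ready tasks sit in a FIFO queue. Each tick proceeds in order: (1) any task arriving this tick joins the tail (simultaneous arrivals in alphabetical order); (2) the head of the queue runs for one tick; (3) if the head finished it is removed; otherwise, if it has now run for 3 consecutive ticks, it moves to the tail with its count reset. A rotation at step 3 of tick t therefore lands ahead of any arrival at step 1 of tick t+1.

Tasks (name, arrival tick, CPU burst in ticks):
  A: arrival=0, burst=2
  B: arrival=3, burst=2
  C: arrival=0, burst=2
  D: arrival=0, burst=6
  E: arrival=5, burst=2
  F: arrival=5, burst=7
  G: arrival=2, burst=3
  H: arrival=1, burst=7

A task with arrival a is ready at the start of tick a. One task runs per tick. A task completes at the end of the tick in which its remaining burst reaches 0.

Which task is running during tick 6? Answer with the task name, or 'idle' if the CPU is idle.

t=0: queue=[A,C,D] q_used=0 → run A
t=1: queue=[A,C,D,H] q_used=1 → run A
t=2: queue=[C,D,H,G] q_used=0 → run C
t=3: queue=[C,D,H,G,B] q_used=1 → run C
t=4: queue=[D,H,G,B] q_used=0 → run D
t=5: queue=[D,H,G,B,E,F] q_used=1 → run D
t=6: queue=[D,H,G,B,E,F] q_used=2 → run D
t=7: queue=[H,G,B,E,F,D] q_used=0 → run H
t=8: queue=[H,G,B,E,F,D] q_used=1 → run H
t=9: queue=[H,G,B,E,F,D] q_used=2 → run H
t=10: queue=[G,B,E,F,D,H] q_used=0 → run G
t=11: queue=[G,B,E,F,D,H] q_used=1 → run G
t=12: queue=[G,B,E,F,D,H] q_used=2 → run G
t=13: queue=[B,E,F,D,H] q_used=0 → run B
t=14: queue=[B,E,F,D,H] q_used=1 → run B
t=15: queue=[E,F,D,H] q_used=0 → run E
t=16: queue=[E,F,D,H] q_used=1 → run E
t=17: queue=[F,D,H] q_used=0 → run F
t=18: queue=[F,D,H] q_used=1 → run F
t=19: queue=[F,D,H] q_used=2 → run F
t=20: queue=[D,H,F] q_used=0 → run D
t=21: queue=[D,H,F] q_used=1 → run D
t=22: queue=[D,H,F] q_used=2 → run D
t=23: queue=[H,F] q_used=0 → run H
t=24: queue=[H,F] q_used=1 → run H
t=25: queue=[H,F] q_used=2 → run H
t=26: queue=[F,H] q_used=0 → run F
t=27: queue=[F,H] q_used=1 → run F
t=28: queue=[F,H] q_used=2 → run F
t=29: queue=[H,F] q_used=0 → run H
t=30: queue=[F] q_used=0 → run F
t=31: (idle)
t=32: (idle)
t=33: (idle)
t=34: (idle)
t=35: (idle)

running at tick 6 = D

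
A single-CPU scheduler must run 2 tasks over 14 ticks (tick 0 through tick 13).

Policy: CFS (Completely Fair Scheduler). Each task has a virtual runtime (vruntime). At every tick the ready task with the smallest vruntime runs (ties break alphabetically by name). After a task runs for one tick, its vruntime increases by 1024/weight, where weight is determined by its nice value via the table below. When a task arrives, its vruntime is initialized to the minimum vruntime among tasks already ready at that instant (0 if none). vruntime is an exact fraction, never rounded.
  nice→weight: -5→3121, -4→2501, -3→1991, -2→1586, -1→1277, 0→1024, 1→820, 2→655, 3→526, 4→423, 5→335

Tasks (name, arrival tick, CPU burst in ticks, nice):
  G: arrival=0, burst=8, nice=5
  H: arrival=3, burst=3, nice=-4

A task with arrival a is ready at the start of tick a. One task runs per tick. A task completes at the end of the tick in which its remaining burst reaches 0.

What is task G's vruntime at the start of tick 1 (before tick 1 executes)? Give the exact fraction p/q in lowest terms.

t=0: vr[G=0] → run G
t=1: vr[G=1024/335] → run G
t=2: vr[G=2048/335] → run G
t=3: vr[G=3072/335 H=3072/335] → run G
t=4: vr[G=4096/335 H=3072/335] → run H
t=5: vr[G=4096/335 H=8026112/837835] → run H
t=6: vr[G=4096/335 H=8369152/837835] → run H
t=7: vr[G=4096/335] → run G
t=8: vr[G=1024/67] → run G
t=9: vr[G=6144/335] → run G
t=10: vr[G=7168/335] → run G
t=11: (idle)
t=12: (idle)
t=13: (idle)

vruntime(G, start of tick 1) = 1024/335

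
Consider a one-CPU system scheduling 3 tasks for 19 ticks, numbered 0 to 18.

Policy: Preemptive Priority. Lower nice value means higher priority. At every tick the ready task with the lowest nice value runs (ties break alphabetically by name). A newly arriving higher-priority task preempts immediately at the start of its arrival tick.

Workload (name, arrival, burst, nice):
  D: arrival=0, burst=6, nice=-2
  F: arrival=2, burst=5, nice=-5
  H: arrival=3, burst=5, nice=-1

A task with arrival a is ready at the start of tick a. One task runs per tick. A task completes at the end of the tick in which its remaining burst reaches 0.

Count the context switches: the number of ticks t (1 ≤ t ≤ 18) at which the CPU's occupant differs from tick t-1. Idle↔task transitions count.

context switches = 4

t=0: ready={D} → run D
t=1: ready={D} → run D
t=2: ready={D,F} → run F
t=3: ready={D,F,H} → run F
t=4: ready={D,F,H} → run F
t=5: ready={D,F,H} → run F
t=6: ready={D,F,H} → run F
t=7: ready={D,H} → run D
t=8: ready={D,H} → run D
t=9: ready={D,H} → run D
t=10: ready={D,H} → run D
t=11: ready={H} → run H
t=12: ready={H} → run H
t=13: ready={H} → run H
t=14: ready={H} → run H
t=15: ready={H} → run H
t=16: (idle)
t=17: (idle)
t=18: (idle)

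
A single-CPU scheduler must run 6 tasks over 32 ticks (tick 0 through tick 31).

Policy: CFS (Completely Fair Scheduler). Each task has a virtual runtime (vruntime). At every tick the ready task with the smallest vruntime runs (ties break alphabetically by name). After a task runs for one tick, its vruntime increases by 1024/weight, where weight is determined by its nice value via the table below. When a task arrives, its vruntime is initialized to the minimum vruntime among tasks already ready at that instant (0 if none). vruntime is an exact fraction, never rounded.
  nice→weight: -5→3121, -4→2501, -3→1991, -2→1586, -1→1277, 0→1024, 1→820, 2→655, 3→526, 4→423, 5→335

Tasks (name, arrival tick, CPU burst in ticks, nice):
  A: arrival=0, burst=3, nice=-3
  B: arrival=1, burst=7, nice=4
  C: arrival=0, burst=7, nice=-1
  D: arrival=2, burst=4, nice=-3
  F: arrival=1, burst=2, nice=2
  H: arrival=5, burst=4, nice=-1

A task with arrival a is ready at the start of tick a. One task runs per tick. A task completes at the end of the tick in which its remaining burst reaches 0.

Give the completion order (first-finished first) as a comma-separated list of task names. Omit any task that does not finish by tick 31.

completion order = A, D, F, H, C, B

t=0: vr[A=0 C=0] → run A
t=1: vr[A=1024/1991 B=0 C=0 F=0] → run B
t=2: vr[A=1024/1991 B=1024/423 C=0 D=0 F=0] → run C
t=3: vr[A=1024/1991 B=1024/423 C=1024/1277 D=0 F=0] → run D
t=4: vr[A=1024/1991 B=1024/423 C=1024/1277 D=1024/1991 F=0] → run F
t=5: vr[A=1024/1991 B=1024/423 C=1024/1277 D=1024/1991 F=1024/655 H=1024/1991] → run A
t=6: vr[A=2048/1991 B=1024/423 C=1024/1277 D=1024/1991 F=1024/655 H=1024/1991] → run D
t=7: vr[A=2048/1991 B=1024/423 C=1024/1277 D=2048/1991 F=1024/655 H=1024/1991] → run H
t=8: vr[A=2048/1991 B=1024/423 C=1024/1277 D=2048/1991 F=1024/655 H=3346432/2542507] → run C
t=9: vr[A=2048/1991 B=1024/423 C=2048/1277 D=2048/1991 F=1024/655 H=3346432/2542507] → run A
t=10: vr[B=1024/423 C=2048/1277 D=2048/1991 F=1024/655 H=3346432/2542507] → run D
t=11: vr[B=1024/423 C=2048/1277 D=3072/1991 F=1024/655 H=3346432/2542507] → run H
t=12: vr[B=1024/423 C=2048/1277 D=3072/1991 F=1024/655 H=5385216/2542507] → run D
t=13: vr[B=1024/423 C=2048/1277 F=1024/655 H=5385216/2542507] → run F
t=14: vr[B=1024/423 C=2048/1277 H=5385216/2542507] → run C
t=15: vr[B=1024/423 C=3072/1277 H=5385216/2542507] → run H
t=16: vr[B=1024/423 C=3072/1277 H=7424000/2542507] → run C
t=17: vr[B=1024/423 C=4096/1277 H=7424000/2542507] → run B
t=18: vr[B=2048/423 C=4096/1277 H=7424000/2542507] → run H
t=19: vr[B=2048/423 C=4096/1277] → run C
t=20: vr[B=2048/423 C=5120/1277] → run C
t=21: vr[B=2048/423 C=6144/1277] → run C
t=22: vr[B=2048/423] → run B
t=23: vr[B=1024/141] → run B
t=24: vr[B=4096/423] → run B
t=25: vr[B=5120/423] → run B
t=26: vr[B=2048/141] → run B
t=27: (idle)
t=28: (idle)
t=29: (idle)
t=30: (idle)
t=31: (idle)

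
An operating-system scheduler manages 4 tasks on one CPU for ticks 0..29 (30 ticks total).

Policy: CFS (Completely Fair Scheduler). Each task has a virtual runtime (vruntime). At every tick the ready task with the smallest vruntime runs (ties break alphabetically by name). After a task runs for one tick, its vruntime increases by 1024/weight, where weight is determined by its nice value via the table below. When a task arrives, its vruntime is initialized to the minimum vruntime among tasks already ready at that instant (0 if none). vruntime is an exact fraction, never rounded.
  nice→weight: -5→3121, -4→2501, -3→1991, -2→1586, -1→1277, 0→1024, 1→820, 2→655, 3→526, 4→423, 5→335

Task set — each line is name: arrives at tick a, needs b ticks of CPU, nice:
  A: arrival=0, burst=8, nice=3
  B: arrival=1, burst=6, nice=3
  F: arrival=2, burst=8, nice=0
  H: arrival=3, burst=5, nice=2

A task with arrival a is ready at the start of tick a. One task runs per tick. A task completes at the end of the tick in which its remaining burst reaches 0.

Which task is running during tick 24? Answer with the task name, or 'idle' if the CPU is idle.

t=0: vr[A=0] → run A
t=1: vr[A=512/263 B=512/263] → run A
t=2: vr[A=1024/263 B=512/263 F=512/263] → run B
t=3: vr[A=1024/263 B=1024/263 F=512/263 H=512/263] → run F
t=4: vr[A=1024/263 B=1024/263 F=775/263 H=512/263] → run H
t=5: vr[A=1024/263 B=1024/263 F=775/263 H=604672/172265] → run F
t=6: vr[A=1024/263 B=1024/263 F=1038/263 H=604672/172265] → run H
t=7: vr[A=1024/263 B=1024/263 F=1038/263 H=873984/172265] → run A
t=8: vr[A=1536/263 B=1024/263 F=1038/263 H=873984/172265] → run B
t=9: vr[A=1536/263 B=1536/263 F=1038/263 H=873984/172265] → run F
t=10: vr[A=1536/263 B=1536/263 F=1301/263 H=873984/172265] → run F
t=11: vr[A=1536/263 B=1536/263 F=1564/263 H=873984/172265] → run H
t=12: vr[A=1536/263 B=1536/263 F=1564/263 H=1143296/172265] → run A
t=13: vr[A=2048/263 B=1536/263 F=1564/263 H=1143296/172265] → run B
t=14: vr[A=2048/263 B=2048/263 F=1564/263 H=1143296/172265] → run F
t=15: vr[A=2048/263 B=2048/263 F=1827/263 H=1143296/172265] → run H
t=16: vr[A=2048/263 B=2048/263 F=1827/263 H=1412608/172265] → run F
t=17: vr[A=2048/263 B=2048/263 F=2090/263 H=1412608/172265] → run A
t=18: vr[A=2560/263 B=2048/263 F=2090/263 H=1412608/172265] → run B
t=19: vr[A=2560/263 B=2560/263 F=2090/263 H=1412608/172265] → run F
t=20: vr[A=2560/263 B=2560/263 F=2353/263 H=1412608/172265] → run H
t=21: vr[A=2560/263 B=2560/263 F=2353/263] → run F
t=22: vr[A=2560/263 B=2560/263] → run A
t=23: vr[A=3072/263 B=2560/263] → run B
t=24: vr[A=3072/263 B=3072/263] → run A
t=25: vr[A=3584/263 B=3072/263] → run B
t=26: vr[A=3584/263] → run A
t=27: (idle)
t=28: (idle)
t=29: (idle)

running at tick 24 = A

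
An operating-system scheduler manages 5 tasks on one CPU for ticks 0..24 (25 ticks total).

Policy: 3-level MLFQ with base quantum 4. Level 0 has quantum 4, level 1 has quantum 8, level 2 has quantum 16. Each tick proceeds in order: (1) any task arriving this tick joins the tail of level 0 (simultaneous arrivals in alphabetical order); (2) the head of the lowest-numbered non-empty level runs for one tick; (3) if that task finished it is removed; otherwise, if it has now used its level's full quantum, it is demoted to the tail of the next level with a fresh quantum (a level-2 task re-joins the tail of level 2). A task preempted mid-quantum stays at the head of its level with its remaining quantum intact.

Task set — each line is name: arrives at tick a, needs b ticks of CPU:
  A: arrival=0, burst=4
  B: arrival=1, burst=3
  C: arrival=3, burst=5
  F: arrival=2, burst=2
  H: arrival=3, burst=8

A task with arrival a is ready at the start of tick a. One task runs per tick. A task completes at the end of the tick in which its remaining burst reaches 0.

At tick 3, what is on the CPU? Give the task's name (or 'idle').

t=0: L0/L1/L2 = A/-/- → run A
t=1: L0/L1/L2 = AB/-/- → run A
t=2: L0/L1/L2 = ABF/-/- → run A
t=3: L0/L1/L2 = ABFCH/-/- → run A
t=4: L0/L1/L2 = BFCH/-/- → run B
t=5: L0/L1/L2 = BFCH/-/- → run B
t=6: L0/L1/L2 = BFCH/-/- → run B
t=7: L0/L1/L2 = FCH/-/- → run F
t=8: L0/L1/L2 = FCH/-/- → run F
t=9: L0/L1/L2 = CH/-/- → run C
t=10: L0/L1/L2 = CH/-/- → run C
t=11: L0/L1/L2 = CH/-/- → run C
t=12: L0/L1/L2 = CH/-/- → run C
t=13: L0/L1/L2 = H/C/- → run H
t=14: L0/L1/L2 = H/C/- → run H
t=15: L0/L1/L2 = H/C/- → run H
t=16: L0/L1/L2 = H/C/- → run H
t=17: L0/L1/L2 = -/CH/- → run C
t=18: L0/L1/L2 = -/H/- → run H
t=19: L0/L1/L2 = -/H/- → run H
t=20: L0/L1/L2 = -/H/- → run H
t=21: L0/L1/L2 = -/H/- → run H
t=22: (idle)
t=23: (idle)
t=24: (idle)

running at tick 3 = A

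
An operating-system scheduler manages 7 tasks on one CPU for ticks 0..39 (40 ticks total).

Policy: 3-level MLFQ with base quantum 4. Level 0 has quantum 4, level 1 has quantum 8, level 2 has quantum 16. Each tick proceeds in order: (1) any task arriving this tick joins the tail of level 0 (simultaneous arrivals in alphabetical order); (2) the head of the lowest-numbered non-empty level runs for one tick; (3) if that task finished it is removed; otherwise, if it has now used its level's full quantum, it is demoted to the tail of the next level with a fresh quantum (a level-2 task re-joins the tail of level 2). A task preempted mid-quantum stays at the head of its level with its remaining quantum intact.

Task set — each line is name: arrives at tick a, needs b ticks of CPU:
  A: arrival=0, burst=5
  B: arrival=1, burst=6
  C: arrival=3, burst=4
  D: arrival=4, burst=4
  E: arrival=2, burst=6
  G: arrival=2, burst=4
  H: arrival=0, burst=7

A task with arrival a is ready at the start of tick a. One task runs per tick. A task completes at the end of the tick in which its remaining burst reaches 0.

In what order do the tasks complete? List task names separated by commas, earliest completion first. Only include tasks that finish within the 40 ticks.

completion order = G, C, D, A, H, B, E

t=0: L0/L1/L2 = AH/-/- → run A
t=1: L0/L1/L2 = AHB/-/- → run A
t=2: L0/L1/L2 = AHBEG/-/- → run A
t=3: L0/L1/L2 = AHBEGC/-/- → run A
t=4: L0/L1/L2 = HBEGCD/A/- → run H
t=5: L0/L1/L2 = HBEGCD/A/- → run H
t=6: L0/L1/L2 = HBEGCD/A/- → run H
t=7: L0/L1/L2 = HBEGCD/A/- → run H
t=8: L0/L1/L2 = BEGCD/AH/- → run B
t=9: L0/L1/L2 = BEGCD/AH/- → run B
t=10: L0/L1/L2 = BEGCD/AH/- → run B
t=11: L0/L1/L2 = BEGCD/AH/- → run B
t=12: L0/L1/L2 = EGCD/AHB/- → run E
t=13: L0/L1/L2 = EGCD/AHB/- → run E
t=14: L0/L1/L2 = EGCD/AHB/- → run E
t=15: L0/L1/L2 = EGCD/AHB/- → run E
t=16: L0/L1/L2 = GCD/AHBE/- → run G
t=17: L0/L1/L2 = GCD/AHBE/- → run G
t=18: L0/L1/L2 = GCD/AHBE/- → run G
t=19: L0/L1/L2 = GCD/AHBE/- → run G
t=20: L0/L1/L2 = CD/AHBE/- → run C
t=21: L0/L1/L2 = CD/AHBE/- → run C
t=22: L0/L1/L2 = CD/AHBE/- → run C
t=23: L0/L1/L2 = CD/AHBE/- → run C
t=24: L0/L1/L2 = D/AHBE/- → run D
t=25: L0/L1/L2 = D/AHBE/- → run D
t=26: L0/L1/L2 = D/AHBE/- → run D
t=27: L0/L1/L2 = D/AHBE/- → run D
t=28: L0/L1/L2 = -/AHBE/- → run A
t=29: L0/L1/L2 = -/HBE/- → run H
t=30: L0/L1/L2 = -/HBE/- → run H
t=31: L0/L1/L2 = -/HBE/- → run H
t=32: L0/L1/L2 = -/BE/- → run B
t=33: L0/L1/L2 = -/BE/- → run B
t=34: L0/L1/L2 = -/E/- → run E
t=35: L0/L1/L2 = -/E/- → run E
t=36: (idle)
t=37: (idle)
t=38: (idle)
t=39: (idle)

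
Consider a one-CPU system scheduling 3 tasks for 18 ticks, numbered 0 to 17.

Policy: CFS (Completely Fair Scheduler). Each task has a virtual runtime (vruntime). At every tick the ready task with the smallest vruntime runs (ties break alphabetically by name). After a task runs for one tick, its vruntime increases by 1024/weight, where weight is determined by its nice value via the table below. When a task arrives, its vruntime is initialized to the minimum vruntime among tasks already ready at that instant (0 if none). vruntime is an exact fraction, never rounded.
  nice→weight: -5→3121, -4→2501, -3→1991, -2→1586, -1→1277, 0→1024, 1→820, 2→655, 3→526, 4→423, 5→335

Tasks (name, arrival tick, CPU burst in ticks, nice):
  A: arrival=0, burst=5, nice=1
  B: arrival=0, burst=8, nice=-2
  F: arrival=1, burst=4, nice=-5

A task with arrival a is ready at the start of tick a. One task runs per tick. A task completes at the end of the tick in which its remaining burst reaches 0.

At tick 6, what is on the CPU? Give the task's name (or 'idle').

running at tick 6 = F

t=0: vr[A=0 B=0] → run A
t=1: vr[A=256/205 B=0 F=0] → run B
t=2: vr[A=256/205 B=512/793 F=0] → run F
t=3: vr[A=256/205 B=512/793 F=1024/3121] → run F
t=4: vr[A=256/205 B=512/793 F=2048/3121] → run B
t=5: vr[A=256/205 B=1024/793 F=2048/3121] → run F
t=6: vr[A=256/205 B=1024/793 F=3072/3121] → run F
t=7: vr[A=256/205 B=1024/793] → run A
t=8: vr[A=512/205 B=1024/793] → run B
t=9: vr[A=512/205 B=1536/793] → run B
t=10: vr[A=512/205 B=2048/793] → run A
t=11: vr[A=768/205 B=2048/793] → run B
t=12: vr[A=768/205 B=2560/793] → run B
t=13: vr[A=768/205 B=3072/793] → run A
t=14: vr[A=1024/205 B=3072/793] → run B
t=15: vr[A=1024/205 B=3584/793] → run B
t=16: vr[A=1024/205] → run A
t=17: (idle)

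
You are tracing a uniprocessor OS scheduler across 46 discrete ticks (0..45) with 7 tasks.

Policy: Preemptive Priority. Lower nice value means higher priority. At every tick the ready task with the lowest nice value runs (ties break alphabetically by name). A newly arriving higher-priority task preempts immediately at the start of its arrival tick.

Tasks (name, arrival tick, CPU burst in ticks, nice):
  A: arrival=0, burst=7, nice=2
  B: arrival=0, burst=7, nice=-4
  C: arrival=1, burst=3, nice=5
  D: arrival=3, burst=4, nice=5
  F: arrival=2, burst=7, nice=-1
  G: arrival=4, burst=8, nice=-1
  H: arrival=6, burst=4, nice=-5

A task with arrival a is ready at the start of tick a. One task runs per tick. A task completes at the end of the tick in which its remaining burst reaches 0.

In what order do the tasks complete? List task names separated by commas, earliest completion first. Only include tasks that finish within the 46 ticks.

t=0: ready={A,B} → run B
t=1: ready={A,B,C} → run B
t=2: ready={A,B,C,F} → run B
t=3: ready={A,B,C,D,F} → run B
t=4: ready={A,B,C,D,F,G} → run B
t=5: ready={A,B,C,D,F,G} → run B
t=6: ready={A,B,C,D,F,G,H} → run H
t=7: ready={A,B,C,D,F,G,H} → run H
t=8: ready={A,B,C,D,F,G,H} → run H
t=9: ready={A,B,C,D,F,G,H} → run H
t=10: ready={A,B,C,D,F,G} → run B
t=11: ready={A,C,D,F,G} → run F
t=12: ready={A,C,D,F,G} → run F
t=13: ready={A,C,D,F,G} → run F
t=14: ready={A,C,D,F,G} → run F
t=15: ready={A,C,D,F,G} → run F
t=16: ready={A,C,D,F,G} → run F
t=17: ready={A,C,D,F,G} → run F
t=18: ready={A,C,D,G} → run G
t=19: ready={A,C,D,G} → run G
t=20: ready={A,C,D,G} → run G
t=21: ready={A,C,D,G} → run G
t=22: ready={A,C,D,G} → run G
t=23: ready={A,C,D,G} → run G
t=24: ready={A,C,D,G} → run G
t=25: ready={A,C,D,G} → run G
t=26: ready={A,C,D} → run A
t=27: ready={A,C,D} → run A
t=28: ready={A,C,D} → run A
t=29: ready={A,C,D} → run A
t=30: ready={A,C,D} → run A
t=31: ready={A,C,D} → run A
t=32: ready={A,C,D} → run A
t=33: ready={C,D} → run C
t=34: ready={C,D} → run C
t=35: ready={C,D} → run C
t=36: ready={D} → run D
t=37: ready={D} → run D
t=38: ready={D} → run D
t=39: ready={D} → run D
t=40: (idle)
t=41: (idle)
t=42: (idle)
t=43: (idle)
t=44: (idle)
t=45: (idle)

completion order = H, B, F, G, A, C, D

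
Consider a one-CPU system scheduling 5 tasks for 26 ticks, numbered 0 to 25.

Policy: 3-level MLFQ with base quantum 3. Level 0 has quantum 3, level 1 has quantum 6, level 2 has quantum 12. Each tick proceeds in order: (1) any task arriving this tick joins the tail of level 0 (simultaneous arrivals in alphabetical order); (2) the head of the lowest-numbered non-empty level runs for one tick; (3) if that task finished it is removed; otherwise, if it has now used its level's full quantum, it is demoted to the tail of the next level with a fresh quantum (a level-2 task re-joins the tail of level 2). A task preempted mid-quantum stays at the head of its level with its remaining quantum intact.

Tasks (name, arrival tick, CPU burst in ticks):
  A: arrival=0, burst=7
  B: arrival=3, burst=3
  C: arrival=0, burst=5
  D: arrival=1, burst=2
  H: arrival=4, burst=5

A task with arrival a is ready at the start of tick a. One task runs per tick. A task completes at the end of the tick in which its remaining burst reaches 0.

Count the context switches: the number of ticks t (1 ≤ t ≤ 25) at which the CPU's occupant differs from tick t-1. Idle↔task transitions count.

t=0: L0/L1/L2 = AC/-/- → run A
t=1: L0/L1/L2 = ACD/-/- → run A
t=2: L0/L1/L2 = ACD/-/- → run A
t=3: L0/L1/L2 = CDB/A/- → run C
t=4: L0/L1/L2 = CDBH/A/- → run C
t=5: L0/L1/L2 = CDBH/A/- → run C
t=6: L0/L1/L2 = DBH/AC/- → run D
t=7: L0/L1/L2 = DBH/AC/- → run D
t=8: L0/L1/L2 = BH/AC/- → run B
t=9: L0/L1/L2 = BH/AC/- → run B
t=10: L0/L1/L2 = BH/AC/- → run B
t=11: L0/L1/L2 = H/AC/- → run H
t=12: L0/L1/L2 = H/AC/- → run H
t=13: L0/L1/L2 = H/AC/- → run H
t=14: L0/L1/L2 = -/ACH/- → run A
t=15: L0/L1/L2 = -/ACH/- → run A
t=16: L0/L1/L2 = -/ACH/- → run A
t=17: L0/L1/L2 = -/ACH/- → run A
t=18: L0/L1/L2 = -/CH/- → run C
t=19: L0/L1/L2 = -/CH/- → run C
t=20: L0/L1/L2 = -/H/- → run H
t=21: L0/L1/L2 = -/H/- → run H
t=22: (idle)
t=23: (idle)
t=24: (idle)
t=25: (idle)

context switches = 8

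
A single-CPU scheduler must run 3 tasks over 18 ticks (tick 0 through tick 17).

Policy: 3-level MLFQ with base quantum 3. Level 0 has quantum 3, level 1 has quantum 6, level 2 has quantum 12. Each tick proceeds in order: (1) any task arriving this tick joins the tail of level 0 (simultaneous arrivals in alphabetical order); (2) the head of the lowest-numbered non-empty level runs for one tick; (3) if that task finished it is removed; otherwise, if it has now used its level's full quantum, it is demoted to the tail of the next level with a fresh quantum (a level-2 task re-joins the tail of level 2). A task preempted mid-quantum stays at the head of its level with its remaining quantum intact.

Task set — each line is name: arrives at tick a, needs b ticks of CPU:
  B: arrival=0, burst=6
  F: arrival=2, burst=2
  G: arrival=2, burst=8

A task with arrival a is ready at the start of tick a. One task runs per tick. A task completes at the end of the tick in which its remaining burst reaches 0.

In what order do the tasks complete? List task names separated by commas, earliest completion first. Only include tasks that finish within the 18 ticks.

completion order = F, B, G

t=0: L0/L1/L2 = B/-/- → run B
t=1: L0/L1/L2 = B/-/- → run B
t=2: L0/L1/L2 = BFG/-/- → run B
t=3: L0/L1/L2 = FG/B/- → run F
t=4: L0/L1/L2 = FG/B/- → run F
t=5: L0/L1/L2 = G/B/- → run G
t=6: L0/L1/L2 = G/B/- → run G
t=7: L0/L1/L2 = G/B/- → run G
t=8: L0/L1/L2 = -/BG/- → run B
t=9: L0/L1/L2 = -/BG/- → run B
t=10: L0/L1/L2 = -/BG/- → run B
t=11: L0/L1/L2 = -/G/- → run G
t=12: L0/L1/L2 = -/G/- → run G
t=13: L0/L1/L2 = -/G/- → run G
t=14: L0/L1/L2 = -/G/- → run G
t=15: L0/L1/L2 = -/G/- → run G
t=16: (idle)
t=17: (idle)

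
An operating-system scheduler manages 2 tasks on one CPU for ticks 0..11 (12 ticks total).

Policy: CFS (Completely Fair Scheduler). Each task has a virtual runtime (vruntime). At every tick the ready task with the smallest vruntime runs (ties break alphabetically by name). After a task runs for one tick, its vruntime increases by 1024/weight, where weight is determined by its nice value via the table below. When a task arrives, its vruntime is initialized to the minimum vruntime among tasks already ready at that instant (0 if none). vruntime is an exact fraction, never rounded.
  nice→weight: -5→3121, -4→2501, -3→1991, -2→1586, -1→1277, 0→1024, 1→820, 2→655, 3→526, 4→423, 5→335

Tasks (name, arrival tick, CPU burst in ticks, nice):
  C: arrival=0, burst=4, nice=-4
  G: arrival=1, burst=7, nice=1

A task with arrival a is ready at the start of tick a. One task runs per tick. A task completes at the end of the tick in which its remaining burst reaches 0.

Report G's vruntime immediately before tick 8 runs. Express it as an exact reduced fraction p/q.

t=0: vr[C=0] → run C
t=1: vr[C=1024/2501 G=1024/2501] → run C
t=2: vr[C=2048/2501 G=1024/2501] → run G
t=3: vr[C=2048/2501 G=20736/12505] → run C
t=4: vr[C=3072/2501 G=20736/12505] → run C
t=5: vr[G=20736/12505] → run G
t=6: vr[G=36352/12505] → run G
t=7: vr[G=51968/12505] → run G
t=8: vr[G=67584/12505] → run G
t=9: vr[G=16640/2501] → run G
t=10: vr[G=98816/12505] → run G
t=11: (idle)

vruntime(G, start of tick 8) = 67584/12505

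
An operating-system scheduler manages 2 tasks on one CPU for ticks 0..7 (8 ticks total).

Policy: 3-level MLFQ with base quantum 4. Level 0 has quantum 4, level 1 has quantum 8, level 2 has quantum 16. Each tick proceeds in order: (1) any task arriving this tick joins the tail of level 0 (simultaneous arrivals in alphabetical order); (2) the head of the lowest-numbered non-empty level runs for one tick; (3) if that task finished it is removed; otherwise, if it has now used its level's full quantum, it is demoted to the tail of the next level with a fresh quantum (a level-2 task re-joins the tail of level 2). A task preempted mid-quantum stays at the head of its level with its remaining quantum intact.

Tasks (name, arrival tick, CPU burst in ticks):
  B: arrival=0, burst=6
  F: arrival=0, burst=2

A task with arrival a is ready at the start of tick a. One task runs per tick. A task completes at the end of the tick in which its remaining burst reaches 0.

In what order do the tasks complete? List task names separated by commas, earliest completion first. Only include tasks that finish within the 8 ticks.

t=0: L0/L1/L2 = BF/-/- → run B
t=1: L0/L1/L2 = BF/-/- → run B
t=2: L0/L1/L2 = BF/-/- → run B
t=3: L0/L1/L2 = BF/-/- → run B
t=4: L0/L1/L2 = F/B/- → run F
t=5: L0/L1/L2 = F/B/- → run F
t=6: L0/L1/L2 = -/B/- → run B
t=7: L0/L1/L2 = -/B/- → run B

completion order = F, B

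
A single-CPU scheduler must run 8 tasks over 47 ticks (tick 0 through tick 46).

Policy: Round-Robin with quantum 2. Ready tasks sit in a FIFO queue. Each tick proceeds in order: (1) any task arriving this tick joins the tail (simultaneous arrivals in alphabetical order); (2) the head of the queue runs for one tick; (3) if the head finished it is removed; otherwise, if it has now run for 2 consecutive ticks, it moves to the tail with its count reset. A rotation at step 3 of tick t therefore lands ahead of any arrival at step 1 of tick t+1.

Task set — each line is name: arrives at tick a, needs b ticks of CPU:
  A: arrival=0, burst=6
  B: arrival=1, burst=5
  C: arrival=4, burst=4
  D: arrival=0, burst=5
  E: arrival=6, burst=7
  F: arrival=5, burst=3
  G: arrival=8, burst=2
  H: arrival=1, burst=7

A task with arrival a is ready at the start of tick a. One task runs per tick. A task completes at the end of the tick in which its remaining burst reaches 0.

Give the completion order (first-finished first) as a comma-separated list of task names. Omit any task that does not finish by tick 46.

t=0: queue=[A,D] q_used=0 → run A
t=1: queue=[A,D,B,H] q_used=1 → run A
t=2: queue=[D,B,H,A] q_used=0 → run D
t=3: queue=[D,B,H,A] q_used=1 → run D
t=4: queue=[B,H,A,D,C] q_used=0 → run B
t=5: queue=[B,H,A,D,C,F] q_used=1 → run B
t=6: queue=[H,A,D,C,F,B,E] q_used=0 → run H
t=7: queue=[H,A,D,C,F,B,E] q_used=1 → run H
t=8: queue=[A,D,C,F,B,E,H,G] q_used=0 → run A
t=9: queue=[A,D,C,F,B,E,H,G] q_used=1 → run A
t=10: queue=[D,C,F,B,E,H,G,A] q_used=0 → run D
t=11: queue=[D,C,F,B,E,H,G,A] q_used=1 → run D
t=12: queue=[C,F,B,E,H,G,A,D] q_used=0 → run C
t=13: queue=[C,F,B,E,H,G,A,D] q_used=1 → run C
t=14: queue=[F,B,E,H,G,A,D,C] q_used=0 → run F
t=15: queue=[F,B,E,H,G,A,D,C] q_used=1 → run F
t=16: queue=[B,E,H,G,A,D,C,F] q_used=0 → run B
t=17: queue=[B,E,H,G,A,D,C,F] q_used=1 → run B
t=18: queue=[E,H,G,A,D,C,F,B] q_used=0 → run E
t=19: queue=[E,H,G,A,D,C,F,B] q_used=1 → run E
t=20: queue=[H,G,A,D,C,F,B,E] q_used=0 → run H
t=21: queue=[H,G,A,D,C,F,B,E] q_used=1 → run H
t=22: queue=[G,A,D,C,F,B,E,H] q_used=0 → run G
t=23: queue=[G,A,D,C,F,B,E,H] q_used=1 → run G
t=24: queue=[A,D,C,F,B,E,H] q_used=0 → run A
t=25: queue=[A,D,C,F,B,E,H] q_used=1 → run A
t=26: queue=[D,C,F,B,E,H] q_used=0 → run D
t=27: queue=[C,F,B,E,H] q_used=0 → run C
t=28: queue=[C,F,B,E,H] q_used=1 → run C
t=29: queue=[F,B,E,H] q_used=0 → run F
t=30: queue=[B,E,H] q_used=0 → run B
t=31: queue=[E,H] q_used=0 → run E
t=32: queue=[E,H] q_used=1 → run E
t=33: queue=[H,E] q_used=0 → run H
t=34: queue=[H,E] q_used=1 → run H
t=35: queue=[E,H] q_used=0 → run E
t=36: queue=[E,H] q_used=1 → run E
t=37: queue=[H,E] q_used=0 → run H
t=38: queue=[E] q_used=0 → run E
t=39: (idle)
t=40: (idle)
t=41: (idle)
t=42: (idle)
t=43: (idle)
t=44: (idle)
t=45: (idle)
t=46: (idle)

completion order = G, A, D, C, F, B, H, E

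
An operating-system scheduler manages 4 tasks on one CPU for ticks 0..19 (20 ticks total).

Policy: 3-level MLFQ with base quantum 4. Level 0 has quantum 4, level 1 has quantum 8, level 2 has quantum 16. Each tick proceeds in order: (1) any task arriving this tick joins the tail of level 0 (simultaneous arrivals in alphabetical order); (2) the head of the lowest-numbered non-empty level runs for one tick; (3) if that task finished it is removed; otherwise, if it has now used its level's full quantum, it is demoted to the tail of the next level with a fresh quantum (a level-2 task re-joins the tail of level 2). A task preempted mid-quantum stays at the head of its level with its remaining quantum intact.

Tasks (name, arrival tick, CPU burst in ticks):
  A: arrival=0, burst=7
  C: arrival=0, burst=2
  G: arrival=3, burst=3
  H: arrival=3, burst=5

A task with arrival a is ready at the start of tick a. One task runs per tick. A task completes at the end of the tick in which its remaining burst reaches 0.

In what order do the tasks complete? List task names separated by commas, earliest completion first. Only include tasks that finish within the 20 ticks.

t=0: L0/L1/L2 = AC/-/- → run A
t=1: L0/L1/L2 = AC/-/- → run A
t=2: L0/L1/L2 = AC/-/- → run A
t=3: L0/L1/L2 = ACGH/-/- → run A
t=4: L0/L1/L2 = CGH/A/- → run C
t=5: L0/L1/L2 = CGH/A/- → run C
t=6: L0/L1/L2 = GH/A/- → run G
t=7: L0/L1/L2 = GH/A/- → run G
t=8: L0/L1/L2 = GH/A/- → run G
t=9: L0/L1/L2 = H/A/- → run H
t=10: L0/L1/L2 = H/A/- → run H
t=11: L0/L1/L2 = H/A/- → run H
t=12: L0/L1/L2 = H/A/- → run H
t=13: L0/L1/L2 = -/AH/- → run A
t=14: L0/L1/L2 = -/AH/- → run A
t=15: L0/L1/L2 = -/AH/- → run A
t=16: L0/L1/L2 = -/H/- → run H
t=17: (idle)
t=18: (idle)
t=19: (idle)

completion order = C, G, A, H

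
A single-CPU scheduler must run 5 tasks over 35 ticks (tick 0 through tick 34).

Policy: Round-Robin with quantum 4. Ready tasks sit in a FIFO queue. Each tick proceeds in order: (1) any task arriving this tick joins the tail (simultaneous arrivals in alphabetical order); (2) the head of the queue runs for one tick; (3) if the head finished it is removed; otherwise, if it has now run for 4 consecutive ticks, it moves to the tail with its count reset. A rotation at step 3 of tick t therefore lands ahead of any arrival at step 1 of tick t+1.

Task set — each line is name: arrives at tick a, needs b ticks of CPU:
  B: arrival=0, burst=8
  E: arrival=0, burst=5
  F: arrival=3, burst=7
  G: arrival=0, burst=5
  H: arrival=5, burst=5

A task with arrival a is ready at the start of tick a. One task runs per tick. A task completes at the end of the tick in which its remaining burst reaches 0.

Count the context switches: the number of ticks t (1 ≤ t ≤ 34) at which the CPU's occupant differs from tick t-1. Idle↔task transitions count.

context switches = 10

t=0: queue=[B,E,G] q_used=0 → run B
t=1: queue=[B,E,G] q_used=1 → run B
t=2: queue=[B,E,G] q_used=2 → run B
t=3: queue=[B,E,G,F] q_used=3 → run B
t=4: queue=[E,G,F,B] q_used=0 → run E
t=5: queue=[E,G,F,B,H] q_used=1 → run E
t=6: queue=[E,G,F,B,H] q_used=2 → run E
t=7: queue=[E,G,F,B,H] q_used=3 → run E
t=8: queue=[G,F,B,H,E] q_used=0 → run G
t=9: queue=[G,F,B,H,E] q_used=1 → run G
t=10: queue=[G,F,B,H,E] q_used=2 → run G
t=11: queue=[G,F,B,H,E] q_used=3 → run G
t=12: queue=[F,B,H,E,G] q_used=0 → run F
t=13: queue=[F,B,H,E,G] q_used=1 → run F
t=14: queue=[F,B,H,E,G] q_used=2 → run F
t=15: queue=[F,B,H,E,G] q_used=3 → run F
t=16: queue=[B,H,E,G,F] q_used=0 → run B
t=17: queue=[B,H,E,G,F] q_used=1 → run B
t=18: queue=[B,H,E,G,F] q_used=2 → run B
t=19: queue=[B,H,E,G,F] q_used=3 → run B
t=20: queue=[H,E,G,F] q_used=0 → run H
t=21: queue=[H,E,G,F] q_used=1 → run H
t=22: queue=[H,E,G,F] q_used=2 → run H
t=23: queue=[H,E,G,F] q_used=3 → run H
t=24: queue=[E,G,F,H] q_used=0 → run E
t=25: queue=[G,F,H] q_used=0 → run G
t=26: queue=[F,H] q_used=0 → run F
t=27: queue=[F,H] q_used=1 → run F
t=28: queue=[F,H] q_used=2 → run F
t=29: queue=[H] q_used=0 → run H
t=30: (idle)
t=31: (idle)
t=32: (idle)
t=33: (idle)
t=34: (idle)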